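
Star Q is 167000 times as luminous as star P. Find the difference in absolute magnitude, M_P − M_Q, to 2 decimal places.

M_P − M_Q ≈ 13.06

Pogson: ΔM = −2.5 log₁₀(ratio) = −2.5 log₁₀(167000) = −2.5 × 5.2227 = -13.057
Star Q is brighter so has the smaller magnitude: M_P − M_Q is positive.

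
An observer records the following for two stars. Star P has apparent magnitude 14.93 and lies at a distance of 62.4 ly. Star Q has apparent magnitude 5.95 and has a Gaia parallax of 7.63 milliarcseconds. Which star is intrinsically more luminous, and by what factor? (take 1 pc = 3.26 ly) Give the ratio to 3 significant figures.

Star Q is more luminous, by a factor of 183000.

Star P: d = 62.4 ly / 3.26 = 19.14 pc
Star P: M = m − 5 log₁₀ d + 5 = 14.93 − 5·1.2820 + 5 = 13.520
Star Q: p = 7.63 mas = 7.63×10^-3″ → d = 1/p = 131.1 pc
Star Q: M = m − 5 log₁₀ d + 5 = 5.95 − 5·2.1175 + 5 = 0.363
ΔM = M_P − M_Q = 13.520 − (0.363) = 13.158; smaller M is more luminous → Star Q.
L ratio = 10^(0.4 |ΔM|) = 10^5.263 = 183200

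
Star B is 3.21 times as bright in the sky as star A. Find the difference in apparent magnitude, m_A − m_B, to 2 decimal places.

m_A − m_B ≈ 1.27

Pogson: Δm = −2.5 log₁₀(ratio) = −2.5 log₁₀(3.21) = −2.5 × 0.5065 = -1.266
Star B is brighter so has the smaller magnitude: m_A − m_B is positive.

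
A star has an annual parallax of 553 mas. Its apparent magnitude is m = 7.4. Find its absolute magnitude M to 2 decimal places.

p = 553 mas = 0.553″ → d = 1/p = 1.808 pc
5 log₁₀(d/10 pc) = 5 log₁₀(1.808) − 5 = -3.714
M = m − 5 log₁₀(d/10) = 7.4 + 3.714 = 11.114

M ≈ 11.11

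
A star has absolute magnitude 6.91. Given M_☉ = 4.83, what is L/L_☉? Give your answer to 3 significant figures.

L/L_☉ ≈ 0.147

M − M_☉ = 6.91 − 4.83 = 2.080
L/L_☉ = 10^(−0.4 (M − M_☉)) = 10^-0.832 = 0.1472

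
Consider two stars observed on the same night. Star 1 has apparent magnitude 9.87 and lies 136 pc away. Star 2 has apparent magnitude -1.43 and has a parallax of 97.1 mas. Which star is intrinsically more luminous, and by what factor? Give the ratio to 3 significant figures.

Star 2 is more luminous, by a factor of 190.

Star 1: M = m − 5 log₁₀ d + 5 = 9.87 − 5·2.1335 + 5 = 4.202
Star 2: p = 97.1 mas = 0.0971″ → d = 1/p = 10.30 pc
Star 2: M = m − 5 log₁₀ d + 5 = -1.43 − 5·1.0128 + 5 = -1.494
ΔM = M_1 − M_2 = 4.202 − (-1.494) = 5.696; smaller M is more luminous → Star 2.
L ratio = 10^(0.4 |ΔM|) = 10^2.278 = 189.9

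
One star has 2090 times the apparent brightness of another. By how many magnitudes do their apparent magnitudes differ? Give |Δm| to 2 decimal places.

|Δm| ≈ 8.30

Pogson: Δm = −2.5 log₁₀(ratio) = −2.5 log₁₀(2090) = −2.5 × 3.3201 = -8.300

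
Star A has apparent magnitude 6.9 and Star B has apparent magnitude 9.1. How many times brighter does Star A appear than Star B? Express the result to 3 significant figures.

7.59

Magnitude difference = -2.2
Flux ratio = 10^(−0.4 Δm) = 10^(−0.4 × -2.2) = 10^0.880 = 7.586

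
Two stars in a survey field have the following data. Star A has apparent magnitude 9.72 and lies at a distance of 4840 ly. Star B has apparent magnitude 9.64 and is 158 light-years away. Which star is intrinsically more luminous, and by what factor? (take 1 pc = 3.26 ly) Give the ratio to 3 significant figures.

Star A: d = 4840 ly / 3.26 = 1485 pc
Star A: M = m − 5 log₁₀ d + 5 = 9.72 − 5·3.1716 + 5 = -1.138
Star B: d = 158 ly / 3.26 = 48.47 pc
Star B: M = m − 5 log₁₀ d + 5 = 9.64 − 5·1.6854 + 5 = 6.213
ΔM = M_A − M_B = -1.138 − (6.213) = -7.351; smaller M is more luminous → Star A.
L ratio = 10^(0.4 |ΔM|) = 10^2.940 = 871.7

Star A is more luminous, by a factor of 872.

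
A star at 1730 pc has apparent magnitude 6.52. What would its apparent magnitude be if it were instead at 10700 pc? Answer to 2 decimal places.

m ≈ 10.48

Flux ∝ 1/d², so Δm = 5 log₁₀(d₂/d₁) = 5 log₁₀(10700/1730) = 3.957
m₂ = m₁ + Δm = 6.52 + (3.957) = 10.477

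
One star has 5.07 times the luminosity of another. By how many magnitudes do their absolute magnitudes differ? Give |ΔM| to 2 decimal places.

Pogson: ΔM = −2.5 log₁₀(ratio) = −2.5 log₁₀(5.07) = −2.5 × 0.7050 = -1.763

|ΔM| ≈ 1.76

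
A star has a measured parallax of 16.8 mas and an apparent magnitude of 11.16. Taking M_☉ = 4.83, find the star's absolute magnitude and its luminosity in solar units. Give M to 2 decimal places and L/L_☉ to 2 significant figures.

M ≈ 7.29; L/L_☉ ≈ 0.10

d = 1/p = 1000/16.8 mas = 59.52 pc
M = m − 5 log₁₀ d + 5 = 11.16 − 5·1.7747 + 5 = 7.287
M − M_☉ = 7.287 − 4.83 = 2.457
L/L_☉ = 10^(−0.4 × 2.457) = 0.1041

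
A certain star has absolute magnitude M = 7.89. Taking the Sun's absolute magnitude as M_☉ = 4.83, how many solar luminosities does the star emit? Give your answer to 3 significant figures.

L/L_☉ ≈ 0.0597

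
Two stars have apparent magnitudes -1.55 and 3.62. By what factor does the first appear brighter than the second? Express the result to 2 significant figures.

120

Δm = -1.55 − (3.62) = -5.17
Flux ratio = 10^(−0.4 Δm) = 10^(−0.4 × -5.17) = 10^2.068 = 116.9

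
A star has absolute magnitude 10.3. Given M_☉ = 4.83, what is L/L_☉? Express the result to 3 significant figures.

M − M_☉ = 10.3 − 4.83 = 5.470
L/L_☉ = 10^(−0.4 (M − M_☉)) = 10^-2.188 = 6.486×10^-3

L/L_☉ ≈ 6.49×10^-3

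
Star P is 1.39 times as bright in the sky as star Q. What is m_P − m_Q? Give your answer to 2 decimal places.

Pogson: Δm = −2.5 log₁₀(ratio) = −2.5 log₁₀(1.39) = −2.5 × 0.1430 = -0.358
Star P is brighter, so it has the smaller magnitude: the difference is negative.

m_P − m_Q ≈ -0.36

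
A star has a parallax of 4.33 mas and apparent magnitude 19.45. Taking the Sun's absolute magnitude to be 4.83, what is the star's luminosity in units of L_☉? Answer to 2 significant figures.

L/L_☉ ≈ 7.6×10^-4

d = 1/p = 1000/4.33 mas = 230.9 pc
M = m − 5 log₁₀ d + 5 = 19.45 − 5·2.3635 + 5 = 12.632
M − M_☉ = 12.632 − 4.83 = 7.802
L/L_☉ = 10^(−0.4 × 7.802) = 7.569×10^-4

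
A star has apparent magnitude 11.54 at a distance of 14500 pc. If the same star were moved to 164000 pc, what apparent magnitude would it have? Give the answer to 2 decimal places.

m ≈ 16.81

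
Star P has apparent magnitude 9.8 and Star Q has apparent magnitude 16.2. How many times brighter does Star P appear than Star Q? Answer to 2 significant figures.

360

Δm = 9.8 − (16.2) = -6.4
Flux ratio = 10^(−0.4 Δm) = 10^(−0.4 × -6.4) = 10^2.560 = 363.1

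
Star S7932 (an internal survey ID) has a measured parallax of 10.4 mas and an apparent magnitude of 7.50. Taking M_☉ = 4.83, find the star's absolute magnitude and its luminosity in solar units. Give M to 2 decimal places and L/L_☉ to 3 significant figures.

d = 1/p = 1000/10.4 mas = 96.15 pc
M = m − 5 log₁₀ d + 5 = 7.50 − 5·1.9830 + 5 = 2.585
M − M_☉ = 2.585 − 4.83 = -2.245
L/L_☉ = 10^(−0.4 × -2.245) = 7.906

M ≈ 2.59; L/L_☉ ≈ 7.91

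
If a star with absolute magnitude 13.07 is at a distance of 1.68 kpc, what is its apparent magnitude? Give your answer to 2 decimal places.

d = 1.68 kpc = 1680 pc
m = M + 5 log₁₀ d − 5 = 13.07 + 5·3.2253 − 5 = 24.197

m ≈ 24.20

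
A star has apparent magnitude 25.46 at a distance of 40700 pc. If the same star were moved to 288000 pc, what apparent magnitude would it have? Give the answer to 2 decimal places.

m ≈ 29.71

Flux ∝ 1/d², so Δm = 5 log₁₀(d₂/d₁) = 5 log₁₀(288000/40700) = 4.249
m₂ = m₁ + Δm = 25.46 + (4.249) = 29.709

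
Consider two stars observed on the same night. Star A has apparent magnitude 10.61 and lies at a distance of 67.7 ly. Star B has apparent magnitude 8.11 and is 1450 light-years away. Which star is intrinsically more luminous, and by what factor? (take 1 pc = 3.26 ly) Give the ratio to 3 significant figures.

Star A: d = 67.7 ly / 3.26 = 20.77 pc
Star A: M = m − 5 log₁₀ d + 5 = 10.61 − 5·1.3174 + 5 = 9.023
Star B: d = 1450 ly / 3.26 = 444.8 pc
Star B: M = m − 5 log₁₀ d + 5 = 8.11 − 5·2.6482 + 5 = -0.131
ΔM = M_A − M_B = 9.023 − (-0.131) = 9.154; smaller M is more luminous → Star B.
L ratio = 10^(0.4 |ΔM|) = 10^3.662 = 4587

Star B is more luminous, by a factor of 4590.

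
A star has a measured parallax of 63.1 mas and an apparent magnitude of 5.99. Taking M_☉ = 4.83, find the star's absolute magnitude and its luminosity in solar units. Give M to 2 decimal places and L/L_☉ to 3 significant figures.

M ≈ 4.99; L/L_☉ ≈ 0.863

d = 1/p = 1000/63.1 mas = 15.85 pc
M = m − 5 log₁₀ d + 5 = 5.99 − 5·1.2000 + 5 = 4.990
M − M_☉ = 4.990 − 4.83 = 0.160
L/L_☉ = 10^(−0.4 × 0.160) = 0.8629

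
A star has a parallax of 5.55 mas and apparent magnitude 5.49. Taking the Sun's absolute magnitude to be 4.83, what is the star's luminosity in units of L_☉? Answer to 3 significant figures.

d = 1/p = 1000/5.55 mas = 180.2 pc
M = m − 5 log₁₀ d + 5 = 5.49 − 5·2.2557 + 5 = -0.789
M − M_☉ = -0.789 − 4.83 = -5.619
L/L_☉ = 10^(−0.4 × -5.619) = 176.8

L/L_☉ ≈ 177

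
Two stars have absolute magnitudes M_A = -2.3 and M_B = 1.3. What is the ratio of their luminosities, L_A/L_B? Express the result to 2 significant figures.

ΔM = M_A − M_B = -3.6
L_A/L_B = 10^(−0.4 ΔM) = 10^1.440 = 27.54

L_A/L_B ≈ 28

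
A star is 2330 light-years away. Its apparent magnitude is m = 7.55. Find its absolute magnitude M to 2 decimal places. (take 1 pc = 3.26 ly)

M ≈ -1.72

d = 2330 ly / 3.26 = 714.7 pc
5 log₁₀(d/10 pc) = 5 log₁₀(714.7) − 5 = 9.271
M = m − 5 log₁₀(d/10) = 7.55 − 9.271 = -1.721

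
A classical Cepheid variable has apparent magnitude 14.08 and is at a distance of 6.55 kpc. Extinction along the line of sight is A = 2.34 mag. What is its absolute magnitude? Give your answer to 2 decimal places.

M ≈ -2.34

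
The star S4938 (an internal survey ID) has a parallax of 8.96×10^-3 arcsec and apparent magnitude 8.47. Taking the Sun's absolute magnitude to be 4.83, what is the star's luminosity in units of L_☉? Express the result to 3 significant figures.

L/L_☉ ≈ 4.36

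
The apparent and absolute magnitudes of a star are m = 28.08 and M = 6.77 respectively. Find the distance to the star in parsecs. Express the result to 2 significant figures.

μ = m − M = 21.310
m − M = 5 log₁₀ d − 5
log₁₀ d = (m − M)/5 + 1 = 5.2620
d = 10^5.2620 = 182800 pc

d ≈ 180000 pc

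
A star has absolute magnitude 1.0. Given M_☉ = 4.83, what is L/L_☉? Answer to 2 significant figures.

L/L_☉ ≈ 34

M − M_☉ = 1.0 − 4.83 = -3.830
L/L_☉ = 10^(−0.4 (M − M_☉)) = 10^1.532 = 34.04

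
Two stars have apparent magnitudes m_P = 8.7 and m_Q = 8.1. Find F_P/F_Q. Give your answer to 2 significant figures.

Magnitude difference = 0.6
Flux ratio = 10^(−0.4 Δm) = 10^(−0.4 × 0.6) = 10^-0.240 = 0.5754

F_P/F_Q ≈ 0.58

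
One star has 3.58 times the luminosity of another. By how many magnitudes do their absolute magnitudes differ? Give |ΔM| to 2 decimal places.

|ΔM| ≈ 1.38

Pogson: ΔM = −2.5 log₁₀(ratio) = −2.5 log₁₀(3.58) = −2.5 × 0.5539 = -1.385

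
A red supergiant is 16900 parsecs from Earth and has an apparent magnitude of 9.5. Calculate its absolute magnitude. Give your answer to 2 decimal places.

M ≈ -6.64

5 log₁₀(d/10 pc) = 5 log₁₀(16900) − 5 = 16.139
M = m − 5 log₁₀(d/10) = 9.5 − 16.139 = -6.639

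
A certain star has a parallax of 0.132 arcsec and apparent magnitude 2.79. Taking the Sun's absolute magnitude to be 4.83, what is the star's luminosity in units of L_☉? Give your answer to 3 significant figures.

L/L_☉ ≈ 3.76

d = 1/p = 1/0.132″ = 7.576 pc
M = m − 5 log₁₀ d + 5 = 2.79 − 5·0.8794 + 5 = 3.393
M − M_☉ = 3.393 − 4.83 = -1.437
L/L_☉ = 10^(−0.4 × -1.437) = 3.757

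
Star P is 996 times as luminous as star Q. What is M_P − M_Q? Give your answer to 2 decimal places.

Pogson: ΔM = −2.5 log₁₀(ratio) = −2.5 log₁₀(996) = −2.5 × 2.9983 = -7.496
Star P is brighter, so it has the smaller magnitude: the difference is negative.

M_P − M_Q ≈ -7.50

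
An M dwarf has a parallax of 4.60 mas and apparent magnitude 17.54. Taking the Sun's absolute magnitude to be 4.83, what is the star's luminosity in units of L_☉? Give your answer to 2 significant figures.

d = 1/p = 1000/4.60 mas = 217.4 pc
M = m − 5 log₁₀ d + 5 = 17.54 − 5·2.3372 + 5 = 10.854
M − M_☉ = 10.854 − 4.83 = 6.024
L/L_☉ = 10^(−0.4 × 6.024) = 3.895×10^-3

L/L_☉ ≈ 3.9×10^-3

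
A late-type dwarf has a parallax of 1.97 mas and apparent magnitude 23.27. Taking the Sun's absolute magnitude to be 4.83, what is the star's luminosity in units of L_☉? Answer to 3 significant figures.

L/L_☉ ≈ 1.08×10^-4

d = 1/p = 1000/1.97 mas = 507.6 pc
M = m − 5 log₁₀ d + 5 = 23.27 − 5·2.7055 + 5 = 14.742
M − M_☉ = 14.742 − 4.83 = 9.912
L/L_☉ = 10^(−0.4 × 9.912) = 1.084×10^-4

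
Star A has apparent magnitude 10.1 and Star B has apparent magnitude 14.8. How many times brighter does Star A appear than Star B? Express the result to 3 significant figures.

75.9

Magnitude difference = -4.7
Flux ratio = 10^(−0.4 Δm) = 10^(−0.4 × -4.7) = 10^1.880 = 75.86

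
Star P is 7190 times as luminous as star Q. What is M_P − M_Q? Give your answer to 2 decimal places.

M_P − M_Q ≈ -9.64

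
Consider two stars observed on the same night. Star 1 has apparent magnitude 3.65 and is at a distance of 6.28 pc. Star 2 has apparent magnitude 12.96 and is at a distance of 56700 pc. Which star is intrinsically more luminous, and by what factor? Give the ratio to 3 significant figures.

Star 1: M = m − 5 log₁₀ d + 5 = 3.65 − 5·0.7980 + 5 = 4.660
Star 2: M = m − 5 log₁₀ d + 5 = 12.96 − 5·4.7536 + 5 = -5.808
ΔM = M_1 − M_2 = 4.660 − (-5.808) = 10.468; smaller M is more luminous → Star 2.
L ratio = 10^(0.4 |ΔM|) = 10^4.187 = 15390

Star 2 is more luminous, by a factor of 15400.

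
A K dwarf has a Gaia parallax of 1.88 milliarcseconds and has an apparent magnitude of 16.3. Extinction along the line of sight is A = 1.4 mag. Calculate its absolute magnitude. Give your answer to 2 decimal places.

M ≈ 6.27

p = 1.88 mas = 1.88×10^-3″ → d = 1/p = 531.9 pc
5 log₁₀(d/10 pc) = 5 log₁₀(531.9) − 5 = 8.629
M = m − 5 log₁₀(d/10) − A = 16.3 − 8.629 − 1.4 = 6.271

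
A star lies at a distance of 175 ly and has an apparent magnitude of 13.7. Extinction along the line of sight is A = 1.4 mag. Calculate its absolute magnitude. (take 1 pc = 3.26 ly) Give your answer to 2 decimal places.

d = 175 ly / 3.26 = 53.68 pc
5 log₁₀(d/10 pc) = 5 log₁₀(53.68) − 5 = 3.649
M = m − 5 log₁₀(d/10) − A = 13.7 − 3.649 − 1.4 = 8.651

M ≈ 8.65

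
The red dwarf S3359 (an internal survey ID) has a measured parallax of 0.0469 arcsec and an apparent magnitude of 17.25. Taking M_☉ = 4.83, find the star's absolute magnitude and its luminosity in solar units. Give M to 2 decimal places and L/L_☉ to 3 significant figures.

d = 1/p = 1/0.0469″ = 21.32 pc
M = m − 5 log₁₀ d + 5 = 17.25 − 5·1.3288 + 5 = 15.606
M − M_☉ = 15.606 − 4.83 = 10.776
L/L_☉ = 10^(−0.4 × 10.776) = 4.894×10^-5

M ≈ 15.61; L/L_☉ ≈ 4.89×10^-5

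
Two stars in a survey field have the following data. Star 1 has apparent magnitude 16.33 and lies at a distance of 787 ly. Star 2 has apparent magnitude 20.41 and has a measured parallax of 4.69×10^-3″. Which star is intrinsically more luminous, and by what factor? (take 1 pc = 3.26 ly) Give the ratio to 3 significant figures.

Star 1: d = 787 ly / 3.26 = 241.4 pc
Star 1: M = m − 5 log₁₀ d + 5 = 16.33 − 5·2.3828 + 5 = 9.416
Star 2: d = 1/p = 1/4.69×10^-3″ = 213.2 pc
Star 2: M = m − 5 log₁₀ d + 5 = 20.41 − 5·2.3288 + 5 = 13.766
ΔM = M_1 − M_2 = 9.416 − (13.766) = -4.350; smaller M is more luminous → Star 1.
L ratio = 10^(0.4 |ΔM|) = 10^1.740 = 54.94

Star 1 is more luminous, by a factor of 54.9.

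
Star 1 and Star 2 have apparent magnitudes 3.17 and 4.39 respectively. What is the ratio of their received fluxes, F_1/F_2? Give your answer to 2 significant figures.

F_1/F_2 ≈ 3.1

Δm = 3.17 − (4.39) = -1.22
Flux ratio = 10^(−0.4 Δm) = 10^(−0.4 × -1.22) = 10^0.488 = 3.076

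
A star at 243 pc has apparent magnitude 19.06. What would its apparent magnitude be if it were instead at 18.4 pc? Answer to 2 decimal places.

Flux ∝ 1/d², so Δm = 5 log₁₀(d₂/d₁) = 5 log₁₀(18.4/243) = -5.604
m₂ = m₁ + Δm = 19.06 + (-5.604) = 13.456

m ≈ 13.46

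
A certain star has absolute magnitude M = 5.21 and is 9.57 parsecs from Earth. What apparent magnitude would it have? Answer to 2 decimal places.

m = M + 5 log₁₀ d − 5 = 5.21 + 5·0.9809 − 5 = 5.115

m ≈ 5.11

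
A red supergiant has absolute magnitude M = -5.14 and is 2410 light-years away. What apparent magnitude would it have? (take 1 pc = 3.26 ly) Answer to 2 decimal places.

m ≈ 4.20

d = 2410 ly / 3.26 = 739.3 pc
m = M + 5 log₁₀ d − 5 = -5.14 + 5·2.8688 − 5 = 4.204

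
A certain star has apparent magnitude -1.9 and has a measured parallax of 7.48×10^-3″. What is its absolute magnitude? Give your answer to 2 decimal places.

M ≈ -7.53

d = 1/p = 1/7.48×10^-3″ = 133.7 pc
5 log₁₀(d/10 pc) = 5 log₁₀(133.7) − 5 = 5.630
M = m − 5 log₁₀(d/10) = -1.9 − 5.630 = -7.530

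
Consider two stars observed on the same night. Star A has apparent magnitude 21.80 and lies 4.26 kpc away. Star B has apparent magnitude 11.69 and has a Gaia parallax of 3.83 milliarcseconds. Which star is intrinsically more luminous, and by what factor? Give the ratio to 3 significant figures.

Star B is more luminous, by a factor of 41.6.

Star A: d = 4.26 kpc = 4260 pc
Star A: M = m − 5 log₁₀ d + 5 = 21.80 − 5·3.6294 + 5 = 8.653
Star B: p = 3.83 mas = 3.83×10^-3″ → d = 1/p = 261.1 pc
Star B: M = m − 5 log₁₀ d + 5 = 11.69 − 5·2.4168 + 5 = 4.606
ΔM = M_A − M_B = 8.653 − (4.606) = 4.047; smaller M is more luminous → Star B.
L ratio = 10^(0.4 |ΔM|) = 10^1.619 = 41.57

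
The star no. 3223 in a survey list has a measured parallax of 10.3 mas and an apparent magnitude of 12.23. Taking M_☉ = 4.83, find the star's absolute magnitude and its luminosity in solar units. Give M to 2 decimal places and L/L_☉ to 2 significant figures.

d = 1/p = 1000/10.3 mas = 97.09 pc
M = m − 5 log₁₀ d + 5 = 12.23 − 5·1.9872 + 5 = 7.294
M − M_☉ = 7.294 − 4.83 = 2.464
L/L_☉ = 10^(−0.4 × 2.464) = 0.1034

M ≈ 7.29; L/L_☉ ≈ 0.10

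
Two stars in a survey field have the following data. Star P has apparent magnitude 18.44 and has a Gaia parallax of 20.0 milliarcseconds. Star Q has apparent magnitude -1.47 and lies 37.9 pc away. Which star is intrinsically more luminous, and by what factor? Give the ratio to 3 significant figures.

Star Q is more luminous, by a factor of 5.29×10^7.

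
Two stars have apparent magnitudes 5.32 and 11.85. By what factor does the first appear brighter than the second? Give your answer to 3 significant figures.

409

Δm = 5.32 − (11.85) = -6.53
Flux ratio = 10^(−0.4 Δm) = 10^(−0.4 × -6.53) = 10^2.612 = 409.3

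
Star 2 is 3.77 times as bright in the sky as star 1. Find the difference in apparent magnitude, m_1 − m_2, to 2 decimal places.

m_1 − m_2 ≈ 1.44

Pogson: Δm = −2.5 log₁₀(ratio) = −2.5 log₁₀(3.77) = −2.5 × 0.5763 = -1.441
Star 2 is brighter so has the smaller magnitude: m_1 − m_2 is positive.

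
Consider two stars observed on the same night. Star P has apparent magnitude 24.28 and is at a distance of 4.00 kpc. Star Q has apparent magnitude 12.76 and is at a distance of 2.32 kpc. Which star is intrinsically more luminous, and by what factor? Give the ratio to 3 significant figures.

Star Q is more luminous, by a factor of 13600.

Star P: d = 4.00 kpc = 4000 pc
Star P: M = m − 5 log₁₀ d + 5 = 24.28 − 5·3.6021 + 5 = 11.270
Star Q: d = 2.32 kpc = 2320 pc
Star Q: M = m − 5 log₁₀ d + 5 = 12.76 − 5·3.3655 + 5 = 0.933
ΔM = M_P − M_Q = 11.270 − (0.933) = 10.337; smaller M is more luminous → Star Q.
L ratio = 10^(0.4 |ΔM|) = 10^4.135 = 13640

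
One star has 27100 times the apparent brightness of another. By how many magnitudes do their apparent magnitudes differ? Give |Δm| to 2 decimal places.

Pogson: Δm = −2.5 log₁₀(ratio) = −2.5 log₁₀(27100) = −2.5 × 4.4330 = -11.082

|Δm| ≈ 11.08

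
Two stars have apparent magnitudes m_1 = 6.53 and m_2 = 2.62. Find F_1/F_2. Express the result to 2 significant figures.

F_1/F_2 ≈ 0.027

Δm = 6.53 − (2.62) = 3.91
Flux ratio = 10^(−0.4 Δm) = 10^(−0.4 × 3.91) = 10^-1.564 = 0.02729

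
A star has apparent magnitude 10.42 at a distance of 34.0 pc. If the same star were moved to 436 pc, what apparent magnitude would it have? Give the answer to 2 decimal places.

m ≈ 15.96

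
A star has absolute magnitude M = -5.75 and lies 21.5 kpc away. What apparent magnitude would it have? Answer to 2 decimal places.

d = 21.5 kpc = 21500 pc
m = M + 5 log₁₀ d − 5 = -5.75 + 5·4.3324 − 5 = 10.912

m ≈ 10.91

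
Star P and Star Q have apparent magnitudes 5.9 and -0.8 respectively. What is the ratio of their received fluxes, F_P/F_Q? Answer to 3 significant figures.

F_P/F_Q ≈ 2.09×10^-3

Magnitude difference = 6.7
Flux ratio = 10^(−0.4 Δm) = 10^(−0.4 × 6.7) = 10^-2.680 = 2.089×10^-3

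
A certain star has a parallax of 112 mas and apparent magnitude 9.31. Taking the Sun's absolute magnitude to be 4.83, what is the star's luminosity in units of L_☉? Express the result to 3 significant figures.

L/L_☉ ≈ 0.0129

d = 1/p = 1000/112 mas = 8.929 pc
M = m − 5 log₁₀ d + 5 = 9.31 − 5·0.9508 + 5 = 9.556
M − M_☉ = 9.556 − 4.83 = 4.726
L/L_☉ = 10^(−0.4 × 4.726) = 0.01287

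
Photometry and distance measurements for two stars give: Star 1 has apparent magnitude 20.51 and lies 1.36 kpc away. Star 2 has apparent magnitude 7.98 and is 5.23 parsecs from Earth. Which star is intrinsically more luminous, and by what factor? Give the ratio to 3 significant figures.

Star 1: d = 1.36 kpc = 1360 pc
Star 1: M = m − 5 log₁₀ d + 5 = 20.51 − 5·3.1335 + 5 = 9.842
Star 2: M = m − 5 log₁₀ d + 5 = 7.98 − 5·0.7185 + 5 = 9.387
ΔM = M_1 − M_2 = 9.842 − (9.387) = 0.455; smaller M is more luminous → Star 2.
L ratio = 10^(0.4 |ΔM|) = 10^0.182 = 1.520

Star 2 is more luminous, by a factor of 1.52.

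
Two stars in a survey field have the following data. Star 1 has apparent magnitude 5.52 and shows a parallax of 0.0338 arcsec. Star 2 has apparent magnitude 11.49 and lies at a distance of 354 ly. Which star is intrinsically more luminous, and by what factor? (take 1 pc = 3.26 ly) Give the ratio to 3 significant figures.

Star 1 is more luminous, by a factor of 18.1.

Star 1: d = 1/p = 1/0.0338″ = 29.59 pc
Star 1: M = m − 5 log₁₀ d + 5 = 5.52 − 5·1.4711 + 5 = 3.165
Star 2: d = 354 ly / 3.26 = 108.6 pc
Star 2: M = m − 5 log₁₀ d + 5 = 11.49 − 5·2.0358 + 5 = 6.311
ΔM = M_1 − M_2 = 3.165 − (6.311) = -3.146; smaller M is more luminous → Star 1.
L ratio = 10^(0.4 |ΔM|) = 10^1.259 = 18.14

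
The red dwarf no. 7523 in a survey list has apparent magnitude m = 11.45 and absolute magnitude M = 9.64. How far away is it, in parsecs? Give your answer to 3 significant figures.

d ≈ 23.0 pc

μ = m − M = 1.810
m − M = 5 log₁₀ d − 5
log₁₀ d = (m − M)/5 + 1 = 1.3620
d = 10^1.3620 = 23.01 pc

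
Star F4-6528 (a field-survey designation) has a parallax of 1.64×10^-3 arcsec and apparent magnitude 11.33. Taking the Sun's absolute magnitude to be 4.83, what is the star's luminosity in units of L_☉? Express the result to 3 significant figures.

L/L_☉ ≈ 9.34

d = 1/p = 1/1.64×10^-3″ = 609.8 pc
M = m − 5 log₁₀ d + 5 = 11.33 − 5·2.7852 + 5 = 2.404
M − M_☉ = 2.404 − 4.83 = -2.426
L/L_☉ = 10^(−0.4 × -2.426) = 9.339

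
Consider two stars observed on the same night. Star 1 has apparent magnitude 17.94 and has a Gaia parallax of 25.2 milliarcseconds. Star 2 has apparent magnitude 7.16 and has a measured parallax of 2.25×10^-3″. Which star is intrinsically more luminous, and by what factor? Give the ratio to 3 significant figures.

Star 2 is more luminous, by a factor of 2.57×10^6.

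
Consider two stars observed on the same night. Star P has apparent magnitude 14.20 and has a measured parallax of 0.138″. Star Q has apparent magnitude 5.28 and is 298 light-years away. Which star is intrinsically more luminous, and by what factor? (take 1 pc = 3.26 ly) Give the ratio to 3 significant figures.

Star P: d = 1/p = 1/0.138″ = 7.246 pc
Star P: M = m − 5 log₁₀ d + 5 = 14.20 − 5·0.8601 + 5 = 14.899
Star Q: d = 298 ly / 3.26 = 91.41 pc
Star Q: M = m − 5 log₁₀ d + 5 = 5.28 − 5·1.9610 + 5 = 0.475
ΔM = M_P − M_Q = 14.899 − (0.475) = 14.424; smaller M is more luminous → Star Q.
L ratio = 10^(0.4 |ΔM|) = 10^5.770 = 588500

Star Q is more luminous, by a factor of 589000.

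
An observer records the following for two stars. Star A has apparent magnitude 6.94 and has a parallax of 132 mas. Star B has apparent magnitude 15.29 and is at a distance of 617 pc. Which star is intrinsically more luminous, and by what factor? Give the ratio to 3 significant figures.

Star A: p = 132 mas = 0.132″ → d = 1/p = 7.576 pc
Star A: M = m − 5 log₁₀ d + 5 = 6.94 − 5·0.8794 + 5 = 7.543
Star B: M = m − 5 log₁₀ d + 5 = 15.29 − 5·2.7903 + 5 = 6.339
ΔM = M_A − M_B = 7.543 − (6.339) = 1.204; smaller M is more luminous → Star B.
L ratio = 10^(0.4 |ΔM|) = 10^0.482 = 3.032

Star B is more luminous, by a factor of 3.03.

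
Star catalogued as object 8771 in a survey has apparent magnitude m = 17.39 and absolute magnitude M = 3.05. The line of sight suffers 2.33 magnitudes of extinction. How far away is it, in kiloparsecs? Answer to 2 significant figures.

d ≈ 2.5 kpc

m − M = 5 log₁₀(d/10 pc) + A  ⇒  17.39 − (3.05) − 2.33 = 5 log₁₀(d/10)
12.010 = 5 log₁₀(d/10)
log₁₀ d = (m − M − A)/5 + 1 = 3.4020
d = 10^3.4020 = 2523 pc
= 2.523 kpc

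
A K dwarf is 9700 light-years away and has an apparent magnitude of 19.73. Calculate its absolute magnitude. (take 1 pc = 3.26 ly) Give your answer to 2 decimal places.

M ≈ 7.36

d = 9700 ly / 3.26 = 2975 pc
5 log₁₀(d/10 pc) = 5 log₁₀(2975) − 5 = 12.368
M = m − 5 log₁₀(d/10) = 19.73 − 12.368 = 7.362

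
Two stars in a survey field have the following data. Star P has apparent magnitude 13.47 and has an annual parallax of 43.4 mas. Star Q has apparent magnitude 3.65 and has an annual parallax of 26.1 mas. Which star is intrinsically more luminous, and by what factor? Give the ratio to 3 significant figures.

Star Q is more luminous, by a factor of 23400.

Star P: p = 43.4 mas = 0.0434″ → d = 1/p = 23.04 pc
Star P: M = m − 5 log₁₀ d + 5 = 13.47 − 5·1.3625 + 5 = 11.657
Star Q: p = 26.1 mas = 0.0261″ → d = 1/p = 38.31 pc
Star Q: M = m − 5 log₁₀ d + 5 = 3.65 − 5·1.5834 + 5 = 0.733
ΔM = M_P − M_Q = 11.657 − (0.733) = 10.924; smaller M is more luminous → Star Q.
L ratio = 10^(0.4 |ΔM|) = 10^4.370 = 23430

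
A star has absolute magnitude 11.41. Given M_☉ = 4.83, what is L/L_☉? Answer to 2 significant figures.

M − M_☉ = 11.41 − 4.83 = 6.580
L/L_☉ = 10^(−0.4 (M − M_☉)) = 10^-2.632 = 2.333×10^-3

L/L_☉ ≈ 2.3×10^-3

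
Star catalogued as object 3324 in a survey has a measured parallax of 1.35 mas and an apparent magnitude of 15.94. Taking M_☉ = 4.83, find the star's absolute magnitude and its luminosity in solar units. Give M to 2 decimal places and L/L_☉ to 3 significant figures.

M ≈ 6.59; L/L_☉ ≈ 0.197

d = 1/p = 1000/1.35 mas = 740.7 pc
M = m − 5 log₁₀ d + 5 = 15.94 − 5·2.8697 + 5 = 6.592
M − M_☉ = 6.592 − 4.83 = 1.762
L/L_☉ = 10^(−0.4 × 1.762) = 0.1974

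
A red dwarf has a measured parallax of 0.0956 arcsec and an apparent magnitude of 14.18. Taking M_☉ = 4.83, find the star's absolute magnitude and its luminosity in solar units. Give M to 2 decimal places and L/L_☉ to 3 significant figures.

M ≈ 14.08; L/L_☉ ≈ 1.99×10^-4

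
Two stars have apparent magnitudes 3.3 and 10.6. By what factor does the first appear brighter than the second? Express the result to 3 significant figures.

832

Magnitude difference = -7.3
Flux ratio = 10^(−0.4 Δm) = 10^(−0.4 × -7.3) = 10^2.920 = 831.8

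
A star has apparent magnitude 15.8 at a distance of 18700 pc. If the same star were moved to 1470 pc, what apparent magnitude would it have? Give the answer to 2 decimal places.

m ≈ 10.28

Flux ∝ 1/d², so Δm = 5 log₁₀(d₂/d₁) = 5 log₁₀(1470/18700) = -5.523
m₂ = m₁ + Δm = 15.8 + (-5.523) = 10.277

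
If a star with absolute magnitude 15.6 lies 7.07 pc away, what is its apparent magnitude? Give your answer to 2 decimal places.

m = M + 5 log₁₀ d − 5 = 15.6 + 5·0.8494 − 5 = 14.847

m ≈ 14.85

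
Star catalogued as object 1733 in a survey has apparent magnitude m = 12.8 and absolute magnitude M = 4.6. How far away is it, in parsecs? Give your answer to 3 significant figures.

d ≈ 437 pc

Distance modulus: m − M = 12.8 − (4.6) = 8.200
m − M = 5 log₁₀ d − 5
log₁₀ d = (m − M)/5 + 1 = 2.6400
d = 10^2.6400 = 436.5 pc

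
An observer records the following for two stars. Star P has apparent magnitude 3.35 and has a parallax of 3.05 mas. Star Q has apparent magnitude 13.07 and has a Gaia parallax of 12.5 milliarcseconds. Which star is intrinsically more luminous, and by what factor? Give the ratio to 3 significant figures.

Star P is more luminous, by a factor of 130000.

Star P: p = 3.05 mas = 3.05×10^-3″ → d = 1/p = 327.9 pc
Star P: M = m − 5 log₁₀ d + 5 = 3.35 − 5·2.5157 + 5 = -4.229
Star Q: p = 12.5 mas = 0.0125″ → d = 1/p = 80.00 pc
Star Q: M = m − 5 log₁₀ d + 5 = 13.07 − 5·1.9031 + 5 = 8.555
ΔM = M_P − M_Q = -4.229 − (8.555) = -12.783; smaller M is more luminous → Star P.
L ratio = 10^(0.4 |ΔM|) = 10^5.113 = 129800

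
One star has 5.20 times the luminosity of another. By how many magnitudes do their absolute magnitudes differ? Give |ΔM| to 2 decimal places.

|ΔM| ≈ 1.79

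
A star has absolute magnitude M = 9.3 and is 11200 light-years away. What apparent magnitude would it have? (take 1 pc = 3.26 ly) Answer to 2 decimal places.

d = 11200 ly / 3.26 = 3436 pc
m = M + 5 log₁₀ d − 5 = 9.3 + 5·3.5360 − 5 = 21.980

m ≈ 21.98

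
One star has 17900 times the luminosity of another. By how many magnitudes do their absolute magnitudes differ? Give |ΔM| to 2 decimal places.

|ΔM| ≈ 10.63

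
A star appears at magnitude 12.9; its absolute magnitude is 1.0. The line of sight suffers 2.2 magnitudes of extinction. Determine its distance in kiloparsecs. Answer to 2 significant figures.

m − M = 5 log₁₀(d/10 pc) + A  ⇒  12.9 − (1.0) − 2.2 = 5 log₁₀(d/10)
9.700 = 5 log₁₀(d/10)
log₁₀ d = (m − M − A)/5 + 1 = 2.9400
d = 10^2.9400 = 871.0 pc
= 0.8710 kpc

d ≈ 0.87 kpc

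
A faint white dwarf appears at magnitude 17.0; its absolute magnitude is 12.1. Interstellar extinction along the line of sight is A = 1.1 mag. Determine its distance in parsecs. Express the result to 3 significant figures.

d ≈ 57.5 pc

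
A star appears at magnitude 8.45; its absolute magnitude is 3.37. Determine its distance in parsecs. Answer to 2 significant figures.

d ≈ 100 pc

Distance modulus: m − M = 8.45 − (3.37) = 5.080
m − M = 5 log₁₀ d − 5
log₁₀ d = (m − M)/5 + 1 = 2.0160
d = 10^2.0160 = 103.8 pc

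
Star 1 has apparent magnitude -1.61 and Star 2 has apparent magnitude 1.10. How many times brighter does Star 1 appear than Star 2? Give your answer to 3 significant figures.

Magnitude difference = -2.71
Flux ratio = 10^(−0.4 Δm) = 10^(−0.4 × -2.71) = 10^1.084 = 12.13

12.1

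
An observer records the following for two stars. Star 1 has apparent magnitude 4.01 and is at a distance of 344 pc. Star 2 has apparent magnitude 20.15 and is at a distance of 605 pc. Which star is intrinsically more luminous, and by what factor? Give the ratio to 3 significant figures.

Star 1 is more luminous, by a factor of 924000.

Star 1: M = m − 5 log₁₀ d + 5 = 4.01 − 5·2.5366 + 5 = -3.673
Star 2: M = m − 5 log₁₀ d + 5 = 20.15 − 5·2.7818 + 5 = 11.241
ΔM = M_1 − M_2 = -3.673 − (11.241) = -14.914; smaller M is more luminous → Star 1.
L ratio = 10^(0.4 |ΔM|) = 10^5.966 = 923900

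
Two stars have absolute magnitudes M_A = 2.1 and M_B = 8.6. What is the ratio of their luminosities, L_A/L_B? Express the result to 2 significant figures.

L_A/L_B ≈ 400

ΔM = M_A − M_B = -6.5
L_A/L_B = 10^(−0.4 ΔM) = 10^2.600 = 398.1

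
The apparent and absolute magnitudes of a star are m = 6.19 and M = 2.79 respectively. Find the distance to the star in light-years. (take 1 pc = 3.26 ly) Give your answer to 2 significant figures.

Distance modulus: m − M = 6.19 − (2.79) = 3.400
m − M = 5 log₁₀ d − 5
log₁₀ d = (m − M)/5 + 1 = 1.6800
d = 10^1.6800 = 47.86 pc
= 156.0 ly

d ≈ 160 ly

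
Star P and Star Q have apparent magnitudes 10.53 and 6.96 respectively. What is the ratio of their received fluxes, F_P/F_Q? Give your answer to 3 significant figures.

Δm = 10.53 − (6.96) = 3.57
Flux ratio = 10^(−0.4 Δm) = 10^(−0.4 × 3.57) = 10^-1.428 = 0.03733

F_P/F_Q ≈ 0.0373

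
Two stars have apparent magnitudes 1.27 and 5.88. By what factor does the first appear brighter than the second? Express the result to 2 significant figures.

70

Δm = 1.27 − (5.88) = -4.61
Flux ratio = 10^(−0.4 Δm) = 10^(−0.4 × -4.61) = 10^1.844 = 69.82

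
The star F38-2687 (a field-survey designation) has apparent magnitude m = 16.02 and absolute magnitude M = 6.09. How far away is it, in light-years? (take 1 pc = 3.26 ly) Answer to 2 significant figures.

μ = m − M = 9.930
m − M = 5 log₁₀ d − 5
log₁₀ d = (m − M)/5 + 1 = 2.9860
d = 10^2.9860 = 968.3 pc
= 3157 ly

d ≈ 3200 ly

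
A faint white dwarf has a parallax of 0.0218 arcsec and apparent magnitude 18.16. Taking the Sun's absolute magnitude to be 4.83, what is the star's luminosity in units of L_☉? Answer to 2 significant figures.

d = 1/p = 1/0.0218″ = 45.87 pc
M = m − 5 log₁₀ d + 5 = 18.16 − 5·1.6615 + 5 = 14.852
M − M_☉ = 14.852 − 4.83 = 10.022
L/L_☉ = 10^(−0.4 × 10.022) = 9.797×10^-5

L/L_☉ ≈ 9.8×10^-5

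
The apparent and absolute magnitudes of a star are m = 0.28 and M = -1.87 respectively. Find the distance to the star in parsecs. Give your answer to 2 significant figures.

d ≈ 27 pc

μ = m − M = 2.150
m − M = 5 log₁₀ d − 5
log₁₀ d = (m − M)/5 + 1 = 1.4300
d = 10^1.4300 = 26.92 pc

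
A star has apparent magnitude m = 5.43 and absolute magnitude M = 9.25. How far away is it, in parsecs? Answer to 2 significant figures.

d ≈ 1.7 pc

Distance modulus: m − M = 5.43 − (9.25) = -3.820
m − M = 5 log₁₀ d − 5
log₁₀ d = (m − M)/5 + 1 = 0.2360
d = 10^0.2360 = 1.722 pc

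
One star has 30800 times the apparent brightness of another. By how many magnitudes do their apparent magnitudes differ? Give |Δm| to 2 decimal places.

|Δm| ≈ 11.22

Pogson: Δm = −2.5 log₁₀(ratio) = −2.5 log₁₀(30800) = −2.5 × 4.4886 = -11.221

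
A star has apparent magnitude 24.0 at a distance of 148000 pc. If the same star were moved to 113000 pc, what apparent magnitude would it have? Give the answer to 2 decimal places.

Flux ∝ 1/d², so Δm = 5 log₁₀(d₂/d₁) = 5 log₁₀(113000/148000) = -0.586
m₂ = m₁ + Δm = 24.0 + (-0.586) = 23.414

m ≈ 23.41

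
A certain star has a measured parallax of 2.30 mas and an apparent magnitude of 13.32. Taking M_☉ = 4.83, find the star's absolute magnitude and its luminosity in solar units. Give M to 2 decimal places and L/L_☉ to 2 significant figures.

d = 1/p = 1000/2.30 mas = 434.8 pc
M = m − 5 log₁₀ d + 5 = 13.32 − 5·2.6383 + 5 = 5.129
M − M_☉ = 5.129 − 4.83 = 0.299
L/L_☉ = 10^(−0.4 × 0.299) = 0.7595

M ≈ 5.13; L/L_☉ ≈ 0.76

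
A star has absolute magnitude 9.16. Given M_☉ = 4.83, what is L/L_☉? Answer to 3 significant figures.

L/L_☉ ≈ 0.0185

M − M_☉ = 9.16 − 4.83 = 4.330
L/L_☉ = 10^(−0.4 (M − M_☉)) = 10^-1.732 = 0.01854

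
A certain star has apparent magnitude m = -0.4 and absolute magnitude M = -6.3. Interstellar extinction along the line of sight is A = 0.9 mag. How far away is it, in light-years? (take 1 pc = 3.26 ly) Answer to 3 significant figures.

d ≈ 326 ly

m − M = 5 log₁₀(d/10 pc) + A  ⇒  -0.4 − (-6.3) − 0.9 = 5 log₁₀(d/10)
5.000 = 5 log₁₀(d/10)
log₁₀ d = (m − M − A)/5 + 1 = 2.0000
d = 10^2.0000 = 100.0 pc
= 326.0 ly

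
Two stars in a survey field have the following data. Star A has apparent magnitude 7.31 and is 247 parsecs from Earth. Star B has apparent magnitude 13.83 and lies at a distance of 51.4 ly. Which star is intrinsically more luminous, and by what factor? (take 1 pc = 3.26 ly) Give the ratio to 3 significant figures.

Star A is more luminous, by a factor of 99500.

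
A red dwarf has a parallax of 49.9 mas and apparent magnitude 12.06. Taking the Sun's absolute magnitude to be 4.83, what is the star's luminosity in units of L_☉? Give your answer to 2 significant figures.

d = 1/p = 1000/49.9 mas = 20.04 pc
M = m − 5 log₁₀ d + 5 = 12.06 − 5·1.3019 + 5 = 10.551
M − M_☉ = 10.551 − 4.83 = 5.721
L/L_☉ = 10^(−0.4 × 5.721) = 5.150×10^-3

L/L_☉ ≈ 5.1×10^-3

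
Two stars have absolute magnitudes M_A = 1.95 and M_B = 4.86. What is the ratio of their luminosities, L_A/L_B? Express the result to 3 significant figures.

L_A/L_B ≈ 14.6

ΔM = M_A − M_B = -2.91
L_A/L_B = 10^(−0.4 ΔM) = 10^1.164 = 14.59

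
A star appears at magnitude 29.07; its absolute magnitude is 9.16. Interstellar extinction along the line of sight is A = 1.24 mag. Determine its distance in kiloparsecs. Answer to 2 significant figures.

d ≈ 54 kpc

m − M = 5 log₁₀(d/10 pc) + A  ⇒  29.07 − (9.16) − 1.24 = 5 log₁₀(d/10)
18.670 = 5 log₁₀(d/10)
log₁₀ d = (m − M − A)/5 + 1 = 4.7340
d = 10^4.7340 = 54200 pc
= 54.20 kpc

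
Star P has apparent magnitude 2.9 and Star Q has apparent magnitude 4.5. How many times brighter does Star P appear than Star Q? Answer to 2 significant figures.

4.4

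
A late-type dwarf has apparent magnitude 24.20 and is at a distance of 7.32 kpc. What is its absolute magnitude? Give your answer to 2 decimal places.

M ≈ 9.88

d = 7.32 kpc = 7320 pc
5 log₁₀(d/10 pc) = 5 log₁₀(7320) − 5 = 14.323
M = m − 5 log₁₀(d/10) = 24.20 − 14.323 = 9.877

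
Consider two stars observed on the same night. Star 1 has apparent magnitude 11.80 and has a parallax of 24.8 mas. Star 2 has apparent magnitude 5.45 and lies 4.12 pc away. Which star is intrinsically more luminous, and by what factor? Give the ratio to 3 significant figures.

Star 1: p = 24.8 mas = 0.0248″ → d = 1/p = 40.32 pc
Star 1: M = m − 5 log₁₀ d + 5 = 11.80 − 5·1.6055 + 5 = 8.772
Star 2: M = m − 5 log₁₀ d + 5 = 5.45 − 5·0.6149 + 5 = 7.376
ΔM = M_1 − M_2 = 8.772 − (7.376) = 1.397; smaller M is more luminous → Star 2.
L ratio = 10^(0.4 |ΔM|) = 10^0.559 = 3.620

Star 2 is more luminous, by a factor of 3.62.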